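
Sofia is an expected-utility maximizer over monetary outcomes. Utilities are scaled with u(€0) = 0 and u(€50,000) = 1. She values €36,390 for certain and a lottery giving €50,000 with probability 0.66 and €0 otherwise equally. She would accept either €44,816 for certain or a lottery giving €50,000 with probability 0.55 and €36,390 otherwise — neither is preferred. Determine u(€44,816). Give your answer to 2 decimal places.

The first gamble pins u(€36,390): it must equal 0.66·1 + 0.34·0 = 0.66.
Chaining: u(€44,816) = 0.55·1.00 + 0.45·0.66 = 0.8470.

0.85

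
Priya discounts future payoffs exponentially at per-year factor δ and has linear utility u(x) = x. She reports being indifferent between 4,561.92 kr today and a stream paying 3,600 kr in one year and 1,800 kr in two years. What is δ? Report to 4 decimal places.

The stream is worth 3600δ + 1800δ² today, so 3600δ + 1800δ² = 4561.92.
So 1800δ² + 3600δ − 4561.92 = 0.
By the quadratic formula (taking the positive root), δ = (−3600 + √45805824.00) / 3600 ≈ 0.8800.

δ ≈ 0.8800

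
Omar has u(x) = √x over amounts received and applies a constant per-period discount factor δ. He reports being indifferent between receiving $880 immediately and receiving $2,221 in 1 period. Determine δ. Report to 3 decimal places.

The payoff in 1 period is discounted by δ, so u(880) = δ·u(2221) and δ = u(880)/u(2221).
Since u(x) = √x, δ = √(880/2221) = 0.62946.

δ ≈ 0.629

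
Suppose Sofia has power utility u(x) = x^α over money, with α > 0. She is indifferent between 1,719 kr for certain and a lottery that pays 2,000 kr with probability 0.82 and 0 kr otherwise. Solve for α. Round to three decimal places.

Since u(0) = 0, the lottery's EU is 0.82·2000^α.
Setting u(1719) equal to that: 1719^α = 0.82·2000^α ⇒ (1719/2000)^α = 0.82.
Take logs: α = ln 0.82 / ln(1719/2000) ≈ 1.31073.

α ≈ 1.311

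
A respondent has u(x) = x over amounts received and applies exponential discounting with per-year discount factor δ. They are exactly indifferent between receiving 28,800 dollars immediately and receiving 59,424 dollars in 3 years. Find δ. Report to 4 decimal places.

Indifference means u(28800) = δ^3 · u(59424), so δ^3 = u(28800)/u(59424).
With u(x) = x: δ^3 = 28800/59424 = 0.48465.
Taking the cube root: δ = 0.48465^(1/3) ≈ 0.7855.

δ ≈ 0.7855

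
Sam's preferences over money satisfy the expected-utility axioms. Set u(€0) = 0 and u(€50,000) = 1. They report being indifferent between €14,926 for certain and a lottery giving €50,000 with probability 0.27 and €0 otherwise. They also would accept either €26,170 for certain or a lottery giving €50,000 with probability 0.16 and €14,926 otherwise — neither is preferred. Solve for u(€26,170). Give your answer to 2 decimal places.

0.39

The first gamble pins u(€14,926): it must equal 0.27·1 + 0.73·0 = 0.27.
Then u(€26,170) = 0.16·u(€50,000) + 0.84·u(€14,926) = 0.16·1.00 + 0.84·0.27 = 0.3868.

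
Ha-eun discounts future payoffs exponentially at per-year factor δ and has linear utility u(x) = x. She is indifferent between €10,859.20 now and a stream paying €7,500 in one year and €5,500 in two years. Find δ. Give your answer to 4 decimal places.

δ ≈ 0.8800

Present value of the stream is 7500·δ + 5500·δ². Indifference gives 7500δ + 5500δ² = 10859.20.
That is, 5500δ² + 7500δ − 10859.20 = 0, a quadratic in δ.
By the quadratic formula (taking the positive root), δ = (−7500 + √295152400.00) / 11000 ≈ 0.8800.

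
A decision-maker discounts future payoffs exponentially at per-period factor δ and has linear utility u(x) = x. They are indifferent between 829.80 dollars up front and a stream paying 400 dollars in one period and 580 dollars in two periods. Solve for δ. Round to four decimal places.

δ ≈ 0.9000

The stream is worth 400δ + 580δ² today, so 400δ + 580δ² = 829.80.
Rearranged: 580δ² + 400δ − 829.80 = 0.
δ = (−400 + √(400² + 4·580·829.80)) / (2·580) = (−400 + √2085136.00) / 1160 ≈ 0.9000.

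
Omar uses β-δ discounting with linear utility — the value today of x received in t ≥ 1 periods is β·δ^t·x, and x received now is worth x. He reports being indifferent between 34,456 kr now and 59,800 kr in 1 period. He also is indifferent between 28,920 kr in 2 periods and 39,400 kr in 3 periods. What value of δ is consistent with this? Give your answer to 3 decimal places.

δ ≈ 0.734

Both payoffs in the second observation are in the future, so β drops out: δ^2·28920 = δ^3·39400 ⇒ δ = 28920/39400 = 0.73401.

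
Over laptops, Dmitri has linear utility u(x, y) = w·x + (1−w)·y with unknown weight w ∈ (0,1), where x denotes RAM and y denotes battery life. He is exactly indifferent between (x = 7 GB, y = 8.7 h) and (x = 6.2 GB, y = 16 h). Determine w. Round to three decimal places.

u(7,8.7) = u(6.2,16) means w·7 + (1−w)·8.7 = w·6.2 + (1−w)·16.
w·(7−6.2) = (1−w)·(16−8.7), i.e. w·0.8 = (1−w)·7.3.
So w/(1−w) = 7.3/0.8 = 9.1250, giving w = 7.3/(0.8+7.3) = 0.901.

w = 0.901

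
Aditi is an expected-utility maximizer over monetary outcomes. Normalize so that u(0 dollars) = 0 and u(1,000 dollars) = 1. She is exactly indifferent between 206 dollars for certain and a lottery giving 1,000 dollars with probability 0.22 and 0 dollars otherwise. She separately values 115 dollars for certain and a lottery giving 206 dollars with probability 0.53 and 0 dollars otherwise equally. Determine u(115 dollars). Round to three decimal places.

0.117

From the first indifference, u(206 dollars) = 0.22·u(1,000 dollars) + 0.78·u(0 dollars) = 0.22·1 + 0.78·0 = 0.22.
Chaining: u(115 dollars) = 0.53·0.22 + 0.47·0.00 = 0.1166.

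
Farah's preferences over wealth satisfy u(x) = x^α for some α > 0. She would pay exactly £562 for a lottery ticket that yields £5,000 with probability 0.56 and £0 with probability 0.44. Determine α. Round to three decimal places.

α ≈ 0.265

Since u(0) = 0, the lottery's EU is 0.56·5000^α.
Indifference: 562^α = 0.56·5000^α, so (562/5000)^α = 0.56.
Take logs: α = ln 0.56 / ln(562/5000) ≈ 0.26528.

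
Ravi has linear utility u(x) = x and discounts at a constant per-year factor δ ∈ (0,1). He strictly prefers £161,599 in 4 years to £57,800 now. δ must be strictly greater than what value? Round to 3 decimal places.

δ > 0.773

Comparing present values: 57800 < δ^4·161599.
Hence δ^4 > 57800/161599 = 0.35768, and x ↦ x^(1/4) is increasing on (0,∞).
δ > 0.35768^(1/4) = 0.773.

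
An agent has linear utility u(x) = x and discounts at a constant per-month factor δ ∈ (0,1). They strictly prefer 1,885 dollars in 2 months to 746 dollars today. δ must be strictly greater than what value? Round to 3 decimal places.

δ > 0.629

The preference means 746 < δ^2·1885.
Dividing by 1885: δ^2 > 0.39576. Both sides are positive, so the square root keeps the direction.
δ > (746/1885)^(1/2) ≈ 0.629.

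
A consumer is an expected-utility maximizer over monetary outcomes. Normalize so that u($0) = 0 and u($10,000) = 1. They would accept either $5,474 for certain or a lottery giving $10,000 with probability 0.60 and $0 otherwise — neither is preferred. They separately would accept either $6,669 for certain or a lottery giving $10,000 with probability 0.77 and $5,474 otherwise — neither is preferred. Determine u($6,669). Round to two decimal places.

0.91

From the first indifference, u($5,474) = 0.60·u($10,000) + 0.40·u($0) = 0.60·1 + 0.40·0 = 0.60.
The second indifference gives u($6,669) = 0.77·u($10,000) + 0.23·u($5,474) = 0.77·1.00 + 0.23·0.60 = 0.9080.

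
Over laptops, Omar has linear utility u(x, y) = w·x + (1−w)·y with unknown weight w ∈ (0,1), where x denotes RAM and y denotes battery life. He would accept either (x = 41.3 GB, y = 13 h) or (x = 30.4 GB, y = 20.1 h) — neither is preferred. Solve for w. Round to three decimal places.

w = 0.394

u(41.3,13) = u(30.4,20.1) means w·41.3 + (1−w)·13 = w·30.4 + (1−w)·20.1.
Collecting terms: w·10.9 = (1−w)·7.1.
Hence w = 7.1/(10.9+7.1) = 7.1/18 = 0.394.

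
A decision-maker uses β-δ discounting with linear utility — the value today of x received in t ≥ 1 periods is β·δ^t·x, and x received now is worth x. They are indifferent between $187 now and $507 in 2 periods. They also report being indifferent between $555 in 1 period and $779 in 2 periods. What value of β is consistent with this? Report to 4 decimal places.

From the later pair, β·δ^1·555 = β·δ^2·779; dividing through, δ = 555/779 = 0.71245.
Now use the now-vs-future pair: 187 = β·δ^2·507 gives β = 187/(0.50759·507) ≈ 0.7266.

β ≈ 0.7266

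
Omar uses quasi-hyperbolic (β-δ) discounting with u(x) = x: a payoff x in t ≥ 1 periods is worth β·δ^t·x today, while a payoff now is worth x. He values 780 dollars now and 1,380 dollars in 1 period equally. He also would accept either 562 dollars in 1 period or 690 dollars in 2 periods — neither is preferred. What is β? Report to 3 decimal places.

β ≈ 0.694

Both payoffs in the second observation are in the future, so β drops out: δ^1·562 = δ^2·690 ⇒ δ = 562/690 = 0.81449.
Substituting δ into 780 = β·δ·1380: β = 780/(1124.000) ≈ 0.694.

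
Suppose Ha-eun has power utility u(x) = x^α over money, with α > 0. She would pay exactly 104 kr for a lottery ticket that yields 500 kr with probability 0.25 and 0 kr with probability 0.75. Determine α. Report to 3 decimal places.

α ≈ 0.883

The lottery's expected utility is 0.25·u(500) + 0.75·u(0) = 0.25·500^α (since u(0) = 0 for α > 0).
Setting u(104) equal to that: 104^α = 0.25·500^α ⇒ (104/500)^α = 0.25.
α = ln(0.25) / ln(104/500) = -1.386294/-1.570217 ≈ 0.883.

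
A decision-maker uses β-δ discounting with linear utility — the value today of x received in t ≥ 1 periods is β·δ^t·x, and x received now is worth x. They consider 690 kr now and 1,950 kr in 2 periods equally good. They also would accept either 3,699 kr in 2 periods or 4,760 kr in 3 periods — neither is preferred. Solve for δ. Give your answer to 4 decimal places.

Both payoffs in the second observation are in the future, so β drops out: δ^2·3699 = δ^3·4760 ⇒ δ = 3699/4760 = 0.77710.

δ ≈ 0.7771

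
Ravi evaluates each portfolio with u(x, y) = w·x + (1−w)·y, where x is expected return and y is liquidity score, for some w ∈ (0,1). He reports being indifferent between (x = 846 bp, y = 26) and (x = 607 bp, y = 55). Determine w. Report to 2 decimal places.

Equating utilities: w·846 + (1−w)·26 = w·607 + (1−w)·55.
Collecting terms: w·239 = (1−w)·29.
So w/(1−w) = 29/239 = 0.1213, giving w = 29/(239+29) = 0.11.

w = 0.11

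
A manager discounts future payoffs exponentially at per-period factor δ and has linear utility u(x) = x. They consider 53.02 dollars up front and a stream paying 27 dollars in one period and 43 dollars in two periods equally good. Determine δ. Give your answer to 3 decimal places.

Equating present values: 53.02 = 27δ + 43δ².
So 43δ² + 27δ − 53.02 = 0.
δ = (−27 + √(27² + 4·43·53.02)) / (2·43) = (−27 + √9848.44) / 86 ≈ 0.840.

δ ≈ 0.840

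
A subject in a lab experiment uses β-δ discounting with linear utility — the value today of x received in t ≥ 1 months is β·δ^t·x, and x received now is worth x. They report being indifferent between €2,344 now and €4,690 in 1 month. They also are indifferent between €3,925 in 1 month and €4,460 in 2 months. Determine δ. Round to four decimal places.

Both payoffs in the second observation are in the future, so β drops out: δ^1·3925 = δ^2·4460 ⇒ δ = 3925/4460 = 0.88004.

δ ≈ 0.8800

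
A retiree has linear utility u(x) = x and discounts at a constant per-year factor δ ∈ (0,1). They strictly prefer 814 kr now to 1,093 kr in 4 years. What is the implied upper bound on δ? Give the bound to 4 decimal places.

δ < 0.9290

Comparing present values: 814 > δ^4·1093.
Dividing by 1093: δ^4 < 0.74474. Both sides are positive, so the 4th root keeps the direction.
δ < (814/1093)^(1/4) ≈ 0.9290.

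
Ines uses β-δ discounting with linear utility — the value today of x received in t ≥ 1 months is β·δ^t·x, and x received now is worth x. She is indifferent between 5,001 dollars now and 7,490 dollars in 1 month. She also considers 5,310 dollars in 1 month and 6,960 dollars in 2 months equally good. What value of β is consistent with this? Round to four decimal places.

β ≈ 0.8752

From the later pair, β·δ^1·5310 = β·δ^2·6960; dividing through, δ = 5310/6960 = 0.76293.
Now use the now-vs-future pair: 5001 = β·δ·7490 gives β = 5001/(0.76293·7490) ≈ 0.8752.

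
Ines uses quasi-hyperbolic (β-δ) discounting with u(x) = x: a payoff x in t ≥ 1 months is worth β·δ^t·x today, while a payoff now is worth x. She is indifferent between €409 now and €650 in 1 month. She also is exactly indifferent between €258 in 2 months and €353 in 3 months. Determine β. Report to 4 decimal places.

β ≈ 0.8609

Both payoffs in the second observation are in the future, so β drops out: δ^2·258 = δ^3·353 ⇒ δ = 258/353 = 0.73088.
Now use the now-vs-future pair: 409 = β·δ·650 gives β = 409/(0.73088·650) ≈ 0.8609.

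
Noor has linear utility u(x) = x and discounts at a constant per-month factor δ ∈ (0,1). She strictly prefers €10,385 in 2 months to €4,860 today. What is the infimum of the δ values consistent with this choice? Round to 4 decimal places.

δ > 0.6841

The preference means 4860 < δ^2·10385.
Hence δ^2 > 4860/10385 = 0.46798, and x ↦ x^(1/2) is increasing on (0,∞).
δ > (4860/10385)^(1/2) ≈ 0.6841.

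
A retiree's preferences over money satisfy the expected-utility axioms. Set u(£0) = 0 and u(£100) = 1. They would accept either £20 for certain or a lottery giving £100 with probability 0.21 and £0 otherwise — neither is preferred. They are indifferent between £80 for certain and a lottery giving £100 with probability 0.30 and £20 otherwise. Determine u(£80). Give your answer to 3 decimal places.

0.447

First, u(£20) = 0.21·u(£100) + 0.79·u(£0) = 0.21.
Chaining: u(£80) = 0.30·1.00 + 0.70·0.21 = 0.4470.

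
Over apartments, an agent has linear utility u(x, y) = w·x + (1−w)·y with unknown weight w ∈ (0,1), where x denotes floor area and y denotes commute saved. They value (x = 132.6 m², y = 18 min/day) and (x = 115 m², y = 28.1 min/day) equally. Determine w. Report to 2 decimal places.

w = 0.36

u(132.6,18) = u(115,28.1) means w·132.6 + (1−w)·18 = w·115 + (1−w)·28.1.
w·(132.6−115) = (1−w)·(28.1−18), i.e. w·17.6 = (1−w)·10.1.
Hence w = 10.1/(17.6+10.1) = 10.1/27.7 = 0.36.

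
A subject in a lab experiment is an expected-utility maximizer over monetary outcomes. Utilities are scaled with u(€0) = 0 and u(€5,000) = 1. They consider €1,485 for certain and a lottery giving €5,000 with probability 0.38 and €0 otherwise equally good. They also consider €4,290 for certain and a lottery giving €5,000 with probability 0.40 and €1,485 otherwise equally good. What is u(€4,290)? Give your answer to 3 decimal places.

0.628

First, u(€1,485) = 0.38·u(€5,000) + 0.62·u(€0) = 0.38.
Chaining: u(€4,290) = 0.40·1.00 + 0.60·0.38 = 0.6280.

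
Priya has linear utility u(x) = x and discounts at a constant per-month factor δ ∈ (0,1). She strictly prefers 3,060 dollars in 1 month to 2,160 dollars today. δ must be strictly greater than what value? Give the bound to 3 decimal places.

Under u(x) = x this choice says 2160 < δ·3060.
So δ > 2160/3060 = 0.70588.

δ > 0.706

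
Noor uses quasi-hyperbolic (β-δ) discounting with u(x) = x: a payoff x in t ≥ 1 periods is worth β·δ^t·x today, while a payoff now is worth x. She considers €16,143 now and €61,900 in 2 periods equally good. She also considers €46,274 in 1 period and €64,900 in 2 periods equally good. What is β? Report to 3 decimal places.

β ≈ 0.513

From the later pair, β·δ^1·46274 = β·δ^2·64900; dividing through, δ = 46274/64900 = 0.71300.
Now use the now-vs-future pair: 16143 = β·δ^2·61900 gives β = 16143/(0.50838·61900) ≈ 0.513.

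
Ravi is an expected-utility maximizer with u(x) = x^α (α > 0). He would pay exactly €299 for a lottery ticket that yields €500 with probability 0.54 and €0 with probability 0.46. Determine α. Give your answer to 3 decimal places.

α ≈ 1.198

The lottery's expected utility is 0.54·u(500) + 0.46·u(0) = 0.54·500^α (since u(0) = 0 for α > 0).
Indifference: 299^α = 0.54·500^α, so (299/500)^α = 0.54.
Taking logs: α·ln(299/500) = ln(0.54), so α = -0.616186 / -0.514165 ≈ 1.198.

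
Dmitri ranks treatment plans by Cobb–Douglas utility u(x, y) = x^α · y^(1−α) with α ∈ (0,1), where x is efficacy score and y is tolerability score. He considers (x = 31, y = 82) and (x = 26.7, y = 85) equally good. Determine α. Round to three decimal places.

α ≈ 0.194

The Cobb–Douglas utilities coincide, so 31^α·82^(1−α) = 26.7^α·85^(1−α).
Rearrange to (31/26.7)^α = (85/82)^(1−α) and take logs: α·0.149324 = (1−α)·0.035932.
So α/(1−α) = (0.035932)/(0.149324) = 0.240631, and α = 0.240631/1.240631 ≈ 0.194.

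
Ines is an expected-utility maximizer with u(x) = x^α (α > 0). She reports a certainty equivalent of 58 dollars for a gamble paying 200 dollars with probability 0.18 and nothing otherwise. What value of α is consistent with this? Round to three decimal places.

α ≈ 1.385

The lottery's expected utility is 0.18·u(200) + 0.82·u(0) = 0.18·200^α (since u(0) = 0 for α > 0).
Setting u(58) equal to that: 58^α = 0.18·200^α ⇒ (58/200)^α = 0.18.
Taking logs: α·ln(58/200) = ln(0.18), so α = -1.714798 / -1.237874 ≈ 1.385.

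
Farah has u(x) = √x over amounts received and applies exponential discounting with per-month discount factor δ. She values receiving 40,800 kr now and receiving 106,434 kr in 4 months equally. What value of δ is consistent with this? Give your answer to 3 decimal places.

The payoff in 4 months is discounted by δ^4, so u(40800) = δ^4·u(106434) and δ^4 = u(40800)/u(106434).
Since u(x) = √x, δ^4 = √(40800/106434) = 0.61914.
Hence δ = (0.61914)^(1/4) = 0.88705.

δ ≈ 0.887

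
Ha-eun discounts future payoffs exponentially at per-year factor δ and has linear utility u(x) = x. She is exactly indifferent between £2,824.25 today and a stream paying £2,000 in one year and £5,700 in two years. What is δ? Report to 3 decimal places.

δ ≈ 0.550

Present value of the stream is 2000·δ + 5700·δ². Indifference gives 2000δ + 5700δ² = 2824.25.
Rearranged: 5700δ² + 2000δ − 2824.25 = 0.
By the quadratic formula (taking the positive root), δ = (−2000 + √68392900.00) / 11400 ≈ 0.550.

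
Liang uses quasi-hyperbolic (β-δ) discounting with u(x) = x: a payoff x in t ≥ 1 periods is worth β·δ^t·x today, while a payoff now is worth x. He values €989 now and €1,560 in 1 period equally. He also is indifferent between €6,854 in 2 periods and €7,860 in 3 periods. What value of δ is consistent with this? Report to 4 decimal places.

δ ≈ 0.8720

From the later pair, β·δ^2·6854 = β·δ^3·7860; dividing through, δ = 6854/7860 = 0.87201.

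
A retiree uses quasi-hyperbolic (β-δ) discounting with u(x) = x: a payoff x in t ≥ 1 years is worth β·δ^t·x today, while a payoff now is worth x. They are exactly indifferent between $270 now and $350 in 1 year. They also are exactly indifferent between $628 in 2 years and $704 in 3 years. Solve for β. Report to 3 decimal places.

β ≈ 0.865

The second indifference involves only future payoffs, so β cancels: β·δ^2·628 = β·δ^3·704, giving δ = 628/704 = 0.89205.
The first indifference: 270 = β·δ·350, so β = 270/(δ·350) = 270/(0.89205·350) ≈ 0.865.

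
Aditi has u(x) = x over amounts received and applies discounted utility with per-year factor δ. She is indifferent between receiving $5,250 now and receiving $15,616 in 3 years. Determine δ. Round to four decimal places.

δ ≈ 0.6953

The payoff in 3 years is discounted by δ^3, so u(5250) = δ^3·u(15616) and δ^3 = u(5250)/u(15616).
With u(x) = x: δ^3 = 5250/15616 = 0.33619.
Taking the cube root: δ = 0.33619^(1/3) ≈ 0.6953.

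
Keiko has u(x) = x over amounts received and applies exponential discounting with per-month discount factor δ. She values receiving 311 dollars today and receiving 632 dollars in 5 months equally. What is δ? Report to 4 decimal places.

δ ≈ 0.8678

Equating discounted utilities: u(311) = δ^5·u(632) ⇒ δ^5 = u(311)/u(632).
With u(x) = x: δ^5 = 311/632 = 0.49209.
So δ = 0.49209^(1/5) ≈ 0.8678.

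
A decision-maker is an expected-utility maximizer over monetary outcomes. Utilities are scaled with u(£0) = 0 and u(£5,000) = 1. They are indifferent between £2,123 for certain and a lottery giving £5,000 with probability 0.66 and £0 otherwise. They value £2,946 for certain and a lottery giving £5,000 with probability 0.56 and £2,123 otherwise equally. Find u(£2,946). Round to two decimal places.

0.85

The first gamble pins u(£2,123): it must equal 0.66·1 + 0.34·0 = 0.66.
Then u(£2,946) = 0.56·u(£5,000) + 0.44·u(£2,123) = 0.56·1.00 + 0.44·0.66 = 0.8504.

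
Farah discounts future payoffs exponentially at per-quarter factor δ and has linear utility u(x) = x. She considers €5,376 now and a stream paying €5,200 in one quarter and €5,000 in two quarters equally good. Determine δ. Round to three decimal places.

Present value of the stream is 5200·δ + 5000·δ². Indifference gives 5200δ + 5000δ² = 5376.
So 5000δ² + 5200δ − 5376 = 0.
The positive root is δ = [−5200 + √(5200² + 4·5000·5376)] / (2·5000) = (−5200 + 11600.000)/10000 ≈ 0.640.

δ ≈ 0.640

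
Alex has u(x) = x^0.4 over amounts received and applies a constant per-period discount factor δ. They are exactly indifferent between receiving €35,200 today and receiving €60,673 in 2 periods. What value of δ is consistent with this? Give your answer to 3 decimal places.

δ ≈ 0.897

Equating discounted utilities: u(35200) = δ^2·u(60673) ⇒ δ^2 = u(35200)/u(60673).
Since u(x) = x^0.4, δ^2 = (35200/60673)^0.4 = 0.58016^0.4 = 0.80430.
Taking the square root: δ = 0.80430^(1/2) ≈ 0.897.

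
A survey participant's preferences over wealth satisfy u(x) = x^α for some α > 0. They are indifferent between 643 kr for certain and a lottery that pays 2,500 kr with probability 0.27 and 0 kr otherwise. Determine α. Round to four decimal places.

α ≈ 0.9642

EU(lottery) = 0.27·2500^α + 0.73·0 = 0.27·2500^α.
Indifference: 643^α = 0.27·2500^α, so (643/2500)^α = 0.27.
α = ln(0.27) / ln(643/2500) = -1.3093333/-1.3579013 ≈ 0.9642.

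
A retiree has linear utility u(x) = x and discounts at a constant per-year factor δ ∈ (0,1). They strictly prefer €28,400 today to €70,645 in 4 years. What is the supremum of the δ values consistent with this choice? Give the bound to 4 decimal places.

δ < 0.7963

Comparing present values: 28400 > δ^4·70645.
Hence δ^4 < 28400/70645 = 0.40201, and x ↦ x^(1/4) is increasing on (0,∞).
δ < 0.40201^(1/4) = 0.7963.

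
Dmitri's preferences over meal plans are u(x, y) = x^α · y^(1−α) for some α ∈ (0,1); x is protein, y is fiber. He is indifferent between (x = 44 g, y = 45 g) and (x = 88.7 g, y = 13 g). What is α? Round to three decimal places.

Set the two utilities equal: 44^α·45^(1−α) = 88.7^α·13^(1−α).
(44/88.7)^α = (13/45)^(1−α); take logs: α·ln(44/88.7) = (1−α)·ln(13/45), i.e. α·-0.701070 = (1−α)·-1.241713.
With A = -0.701070 and B = -1.241713: α·A = (1−α)·B, so α = B/(A+B) = -1.241713/-1.942783 ≈ 0.639.

α ≈ 0.639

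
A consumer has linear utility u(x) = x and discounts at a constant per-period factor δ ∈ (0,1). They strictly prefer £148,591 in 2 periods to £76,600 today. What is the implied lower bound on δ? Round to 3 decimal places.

δ > 0.718

Under u(x) = x this choice says 76600 < δ^2·148591.
Hence δ^2 > 76600/148591 = 0.51551, and x ↦ x^(1/2) is increasing on (0,∞).
δ > 0.51551^(1/2) = 0.718.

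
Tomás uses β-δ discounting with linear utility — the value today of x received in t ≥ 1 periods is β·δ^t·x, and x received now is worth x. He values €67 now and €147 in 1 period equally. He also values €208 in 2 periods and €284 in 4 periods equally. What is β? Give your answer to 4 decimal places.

β ≈ 0.5326

From the later pair, β·δ^2·208 = β·δ^4·284; dividing through, δ^2 = 208/284 = 0.73239, so δ = 0.85580.
The first indifference: 67 = β·δ·147, so β = 67/(δ·147) = 67/(0.85580·147) ≈ 0.5326.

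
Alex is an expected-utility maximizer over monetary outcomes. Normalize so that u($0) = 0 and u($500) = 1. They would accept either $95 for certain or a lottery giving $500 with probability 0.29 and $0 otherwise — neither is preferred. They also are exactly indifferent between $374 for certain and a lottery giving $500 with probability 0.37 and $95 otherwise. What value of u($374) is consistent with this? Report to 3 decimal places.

From the first indifference, u($95) = 0.29·u($500) + 0.71·u($0) = 0.29·1 + 0.71·0 = 0.29.
Chaining: u($374) = 0.37·1.00 + 0.63·0.29 = 0.5527.

0.553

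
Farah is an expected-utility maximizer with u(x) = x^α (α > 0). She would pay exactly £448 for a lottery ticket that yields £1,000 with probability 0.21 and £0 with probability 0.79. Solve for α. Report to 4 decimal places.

Since u(0) = 0, the lottery's EU is 0.21·1000^α.
Indifference: 448^α = 0.21·1000^α, so (448/1000)^α = 0.21.
Take logs: α = ln 0.21 / ln(448/1000) ≈ 1.943613.

α ≈ 1.9436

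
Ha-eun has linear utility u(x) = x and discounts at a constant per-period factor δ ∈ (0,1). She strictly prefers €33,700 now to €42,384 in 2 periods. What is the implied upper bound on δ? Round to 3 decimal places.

The preference means 33700 > δ^2·42384.
Dividing by 42384: δ^2 < 0.79511. Both sides are positive, so the square root keeps the direction.
δ < 0.79511^(1/2) = 0.892.

δ < 0.892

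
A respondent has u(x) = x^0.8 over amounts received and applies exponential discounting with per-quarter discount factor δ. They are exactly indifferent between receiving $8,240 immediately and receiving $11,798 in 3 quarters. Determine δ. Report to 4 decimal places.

The payoff in 3 quarters is discounted by δ^3, so u(8240) = δ^3·u(11798) and δ^3 = u(8240)/u(11798).
Since u(x) = x^0.8, δ^3 = (8240/11798)^0.8 = 0.69842^0.8 = 0.75040.
Taking the cube root: δ = 0.75040^(1/3) ≈ 0.9087.

δ ≈ 0.9087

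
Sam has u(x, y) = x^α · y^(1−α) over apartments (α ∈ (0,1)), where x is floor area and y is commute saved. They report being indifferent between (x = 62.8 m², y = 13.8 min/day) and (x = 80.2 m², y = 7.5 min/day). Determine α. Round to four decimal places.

α ≈ 0.7137

Indifference: 62.8^α · 13.8^(1−α) = 80.2^α · 7.5^(1−α).
(62.8/80.2)^α = (7.5/13.8)^(1−α); take logs: α·ln(62.8/80.2) = (1−α)·ln(7.5/13.8), i.e. α·-0.2445684 = (1−α)·-0.6097656.
So α/(1−α) = (-0.6097656)/(-0.2445684) = 2.4932313, and α = 2.4932313/3.4932313 ≈ 0.7137.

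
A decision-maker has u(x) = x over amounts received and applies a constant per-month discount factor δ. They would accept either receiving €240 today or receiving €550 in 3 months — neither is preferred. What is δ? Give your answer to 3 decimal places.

δ ≈ 0.758

Indifference means u(240) = δ^3 · u(550), so δ^3 = u(240)/u(550).
With u(x) = x: δ^3 = 240/550 = 0.43636.
So δ = 0.43636^(1/3) ≈ 0.758.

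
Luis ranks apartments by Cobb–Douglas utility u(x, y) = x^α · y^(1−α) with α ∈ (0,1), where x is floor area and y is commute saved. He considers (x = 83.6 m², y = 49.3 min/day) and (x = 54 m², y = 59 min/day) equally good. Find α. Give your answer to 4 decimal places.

Indifference: 83.6^α · 49.3^(1−α) = 54^α · 59^(1−α).
Taking logs: α·ln 83.6 + (1−α)·ln 49.3 = α·ln 54 + (1−α)·ln 59, i.e. α·0.4370595 = (1−α)·0.1796134.
Thus α·(0.6166729) = 0.1796134, so α = 0.1796134/0.6166729 ≈ 0.2913.

α ≈ 0.2913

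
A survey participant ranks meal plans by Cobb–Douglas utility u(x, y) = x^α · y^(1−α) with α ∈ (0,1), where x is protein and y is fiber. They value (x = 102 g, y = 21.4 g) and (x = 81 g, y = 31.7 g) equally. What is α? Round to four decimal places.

Set the two utilities equal: 102^α·21.4^(1−α) = 81^α·31.7^(1−α).
(102/81)^α = (31.7/21.4)^(1−α); take logs: α·ln(102/81) = (1−α)·ln(31.7/21.4), i.e. α·0.2305237 = (1−α)·0.3929258.
Thus α·(0.6234495) = 0.3929258, so α = 0.3929258/0.6234495 ≈ 0.6302.

α ≈ 0.6302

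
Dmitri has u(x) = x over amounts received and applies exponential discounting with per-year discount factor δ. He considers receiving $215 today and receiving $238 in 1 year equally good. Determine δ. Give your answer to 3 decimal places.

Indifference means u(215) = δ · u(238), so δ = u(215)/u(238).
With u(x) = x: δ = 215/238 = 0.90336.

δ ≈ 0.903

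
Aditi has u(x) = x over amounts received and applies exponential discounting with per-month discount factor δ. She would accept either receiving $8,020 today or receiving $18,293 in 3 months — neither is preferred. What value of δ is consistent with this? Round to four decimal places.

Indifference means u(8020) = δ^3 · u(18293), so δ^3 = u(8020)/u(18293).
With u(x) = x: δ^3 = 8020/18293 = 0.43842.
So δ = 0.43842^(1/3) ≈ 0.7597.

δ ≈ 0.7597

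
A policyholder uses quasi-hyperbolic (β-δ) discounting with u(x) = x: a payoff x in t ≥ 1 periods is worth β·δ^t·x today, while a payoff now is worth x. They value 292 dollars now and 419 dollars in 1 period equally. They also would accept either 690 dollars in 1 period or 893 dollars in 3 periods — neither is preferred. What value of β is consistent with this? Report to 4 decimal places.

The second indifference involves only future payoffs, so β cancels: β·δ^1·690 = β·δ^3·893, giving δ^2 = 690/893 = 0.77268, so δ = 0.87902.
Now use the now-vs-future pair: 292 = β·δ·419 gives β = 292/(0.87902·419) ≈ 0.7928.

β ≈ 0.7928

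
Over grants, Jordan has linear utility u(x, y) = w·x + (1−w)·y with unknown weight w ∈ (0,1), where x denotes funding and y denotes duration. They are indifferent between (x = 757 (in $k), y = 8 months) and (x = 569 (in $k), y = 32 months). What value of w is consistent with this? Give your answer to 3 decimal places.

w = 0.113

u(757,8) = u(569,32) means w·757 + (1−w)·8 = w·569 + (1−w)·32.
Collecting terms: w·188 = (1−w)·24.
Hence w = 24/(188+24) = 24/212 = 0.113.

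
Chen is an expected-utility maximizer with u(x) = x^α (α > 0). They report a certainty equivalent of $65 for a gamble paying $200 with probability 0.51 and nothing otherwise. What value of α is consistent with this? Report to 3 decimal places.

α ≈ 0.599

The lottery's expected utility is 0.51·u(200) + 0.49·u(0) = 0.51·200^α (since u(0) = 0 for α > 0).
Indifference: 65^α = 0.51·200^α, so (65/200)^α = 0.51.
Taking logs: α·ln(65/200) = ln(0.51), so α = -0.673345 / -1.123930 ≈ 0.599.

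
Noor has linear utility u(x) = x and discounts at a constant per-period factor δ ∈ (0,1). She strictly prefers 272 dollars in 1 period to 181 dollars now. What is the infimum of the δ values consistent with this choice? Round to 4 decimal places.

Comparing present values: 181 < δ·272.
So δ > 181/272 = 0.66544.

δ > 0.6654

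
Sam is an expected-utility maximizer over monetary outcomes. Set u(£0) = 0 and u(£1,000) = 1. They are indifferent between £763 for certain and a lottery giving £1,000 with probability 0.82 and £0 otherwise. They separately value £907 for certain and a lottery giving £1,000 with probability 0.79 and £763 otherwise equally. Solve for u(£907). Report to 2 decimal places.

First, u(£763) = 0.82·u(£1,000) + 0.18·u(£0) = 0.82.
Chaining: u(£907) = 0.79·1.00 + 0.21·0.82 = 0.9622.

0.96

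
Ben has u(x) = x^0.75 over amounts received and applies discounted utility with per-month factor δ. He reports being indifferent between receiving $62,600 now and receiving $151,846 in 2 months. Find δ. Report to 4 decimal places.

δ ≈ 0.7173

Indifference means u(62600) = δ^2 · u(151846), so δ^2 = u(62600)/u(151846).
Since u(x) = x^0.75, δ^2 = (62600/151846)^0.75 = 0.41226^0.75 = 0.51449.
So δ = 0.51449^(1/2) ≈ 0.7173.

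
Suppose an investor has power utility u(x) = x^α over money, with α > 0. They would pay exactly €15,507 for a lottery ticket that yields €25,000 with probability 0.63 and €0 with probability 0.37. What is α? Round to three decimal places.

The lottery's expected utility is 0.63·u(25000) + 0.37·u(0) = 0.63·25000^α (since u(0) = 0 for α > 0).
Equating: 15507^α = 0.63·25000^α, i.e. 0.6203^α = 0.63.
Take logs: α = ln 0.63 / ln(15507/25000) ≈ 0.96744.

α ≈ 0.967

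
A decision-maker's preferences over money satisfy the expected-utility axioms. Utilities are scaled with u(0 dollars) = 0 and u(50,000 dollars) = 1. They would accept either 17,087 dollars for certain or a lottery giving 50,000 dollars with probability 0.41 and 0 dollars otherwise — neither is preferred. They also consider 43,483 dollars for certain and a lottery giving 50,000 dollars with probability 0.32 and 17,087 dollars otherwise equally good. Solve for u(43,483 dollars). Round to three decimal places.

The first gamble pins u(17,087 dollars): it must equal 0.41·1 + 0.59·0 = 0.41.
The second indifference gives u(43,483 dollars) = 0.32·u(50,000 dollars) + 0.68·u(17,087 dollars) = 0.32·1.00 + 0.68·0.41 = 0.5988.

0.599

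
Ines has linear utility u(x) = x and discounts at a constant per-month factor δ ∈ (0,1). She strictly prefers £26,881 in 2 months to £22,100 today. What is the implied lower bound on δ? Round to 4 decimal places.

δ > 0.9067

Comparing present values: 22100 < δ^2·26881.
Hence δ^2 > 22100/26881 = 0.82214, and x ↦ x^(1/2) is increasing on (0,∞).
δ > 0.82214^(1/2) = 0.9067.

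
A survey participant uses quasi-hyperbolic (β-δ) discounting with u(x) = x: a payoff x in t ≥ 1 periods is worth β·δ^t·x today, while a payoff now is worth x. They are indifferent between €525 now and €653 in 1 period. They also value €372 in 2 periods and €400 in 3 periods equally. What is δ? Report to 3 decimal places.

δ ≈ 0.930

From the later pair, β·δ^2·372 = β·δ^3·400; dividing through, δ = 372/400 = 0.93000.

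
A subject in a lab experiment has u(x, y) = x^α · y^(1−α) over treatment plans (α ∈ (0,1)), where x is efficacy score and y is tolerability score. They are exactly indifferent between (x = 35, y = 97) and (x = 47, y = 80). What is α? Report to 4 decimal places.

Indifference: 35^α · 97^(1−α) = 47^α · 80^(1−α).
Taking logs: α·ln 35 + (1−α)·ln 97 = α·ln 47 + (1−α)·ln 80, i.e. α·-0.2947995 = (1−α)·-0.1926843.
Thus α·(-0.4874838) = -0.1926843, so α = -0.1926843/-0.4874838 ≈ 0.3953.

α ≈ 0.3953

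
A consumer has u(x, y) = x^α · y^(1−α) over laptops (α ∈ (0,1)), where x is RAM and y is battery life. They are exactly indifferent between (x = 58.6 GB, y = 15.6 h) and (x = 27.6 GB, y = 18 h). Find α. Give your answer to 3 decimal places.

Set the two utilities equal: 58.6^α·15.6^(1−α) = 27.6^α·18^(1−α).
Rearrange to (58.6/27.6)^α = (18/15.6)^(1−α) and take logs: α·0.752919 = (1−α)·0.143101.
Thus α·(0.896020) = 0.143101, so α = 0.143101/0.896020 ≈ 0.160.

α ≈ 0.160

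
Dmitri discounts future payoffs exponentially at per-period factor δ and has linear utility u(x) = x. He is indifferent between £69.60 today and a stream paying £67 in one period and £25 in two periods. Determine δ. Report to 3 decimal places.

δ ≈ 0.800

Present value of the stream is 67·δ + 25·δ². Indifference gives 67δ + 25δ² = 69.60.
Rearranged: 25δ² + 67δ − 69.60 = 0.
δ = (−67 + √(67² + 4·25·69.60)) / (2·25) = (−67 + √11449.00) / 50 ≈ 0.800.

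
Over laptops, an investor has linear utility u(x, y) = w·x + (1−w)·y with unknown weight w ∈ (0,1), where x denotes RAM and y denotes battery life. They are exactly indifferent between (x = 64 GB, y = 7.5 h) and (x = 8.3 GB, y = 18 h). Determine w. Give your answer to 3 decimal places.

Equating utilities: w·64 + (1−w)·7.5 = w·8.3 + (1−w)·18.
w·(64−8.3) = (1−w)·(18−7.5), i.e. w·55.7 = (1−w)·10.5.
So w/(1−w) = 10.5/55.7 = 0.1885, giving w = 10.5/(55.7+10.5) = 0.159.

w = 0.159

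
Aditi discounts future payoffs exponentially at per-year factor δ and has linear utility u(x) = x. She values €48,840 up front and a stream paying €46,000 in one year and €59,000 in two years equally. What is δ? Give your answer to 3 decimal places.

δ ≈ 0.600

Present value of the stream is 46000·δ + 59000·δ². Indifference gives 46000δ + 59000δ² = 48840.
Rearranged: 59000δ² + 46000δ − 48840 = 0.
The positive root is δ = [−46000 + √(46000² + 4·59000·48840)] / (2·59000) = (−46000 + 116800.000)/118000 ≈ 0.600.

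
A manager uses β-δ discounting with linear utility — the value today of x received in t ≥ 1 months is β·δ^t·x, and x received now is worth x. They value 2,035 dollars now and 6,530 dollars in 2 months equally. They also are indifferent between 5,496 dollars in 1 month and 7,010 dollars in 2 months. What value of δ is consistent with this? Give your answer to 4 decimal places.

Both payoffs in the second observation are in the future, so β drops out: δ^1·5496 = δ^2·7010 ⇒ δ = 5496/7010 = 0.78402.

δ ≈ 0.7840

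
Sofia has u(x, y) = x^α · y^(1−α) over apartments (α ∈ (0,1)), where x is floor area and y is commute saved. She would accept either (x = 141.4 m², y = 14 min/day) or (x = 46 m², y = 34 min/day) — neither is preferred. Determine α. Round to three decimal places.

α ≈ 0.441

Indifference: 141.4^α · 14^(1−α) = 46^α · 34^(1−α).
Taking logs: α·ln 141.4 + (1−α)·ln 14 = α·ln 46 + (1−α)·ln 34, i.e. α·1.122951 = (1−α)·0.887303.
So α/(1−α) = (0.887303)/(1.122951) = 0.790153, and α = 0.790153/1.790153 ≈ 0.441.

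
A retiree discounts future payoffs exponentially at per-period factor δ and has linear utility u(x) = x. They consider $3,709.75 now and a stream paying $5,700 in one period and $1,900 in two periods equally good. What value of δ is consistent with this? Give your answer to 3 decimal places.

δ ≈ 0.550

The stream is worth 5700δ + 1900δ² today, so 5700δ + 1900δ² = 3709.75.
Rearranged: 1900δ² + 5700δ − 3709.75 = 0.
δ = (−5700 + √(5700² + 4·1900·3709.75)) / (2·1900) = (−5700 + √60684100.00) / 3800 ≈ 0.550.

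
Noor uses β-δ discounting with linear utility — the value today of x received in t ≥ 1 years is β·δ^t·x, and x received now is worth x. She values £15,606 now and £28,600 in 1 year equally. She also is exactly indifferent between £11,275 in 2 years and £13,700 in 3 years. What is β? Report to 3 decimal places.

From the later pair, β·δ^2·11275 = β·δ^3·13700; dividing through, δ = 11275/13700 = 0.82299.
The first indifference: 15606 = β·δ·28600, so β = 15606/(δ·28600) = 15606/(0.82299·28600) ≈ 0.663.

β ≈ 0.663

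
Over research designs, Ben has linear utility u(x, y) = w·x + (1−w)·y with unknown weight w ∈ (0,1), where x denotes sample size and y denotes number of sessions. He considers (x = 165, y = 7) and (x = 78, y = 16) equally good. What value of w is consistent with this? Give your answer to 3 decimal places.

w = 0.094

Indifference: w·165 + (1−w)·7 = w·78 + (1−w)·16.
w·(165−78) = (1−w)·(16−7), i.e. w·87 = (1−w)·9.
So w/(1−w) = 9/87 = 0.1034, giving w = 9/(87+9) = 0.094.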